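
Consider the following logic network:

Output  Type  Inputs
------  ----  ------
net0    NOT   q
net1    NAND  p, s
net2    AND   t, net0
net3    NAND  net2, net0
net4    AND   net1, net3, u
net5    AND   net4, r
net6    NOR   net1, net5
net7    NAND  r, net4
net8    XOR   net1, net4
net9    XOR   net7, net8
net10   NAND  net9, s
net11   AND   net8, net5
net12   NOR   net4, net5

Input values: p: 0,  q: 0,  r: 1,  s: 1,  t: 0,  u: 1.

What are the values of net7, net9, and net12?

net0 = NOT q = NOT 0 = 1
net1 = p NAND s = 0 NAND 1 = 1
net2 = t AND net0 = 0 AND 1 = 0
net3 = net2 NAND net0 = 0 NAND 1 = 1
net4 = net1 AND net3 AND u = 1 AND 1 AND 1 = 1
net5 = net4 AND r = 1 AND 1 = 1
net7 = r NAND net4 = 1 NAND 1 = 0
net8 = net1 XOR net4 = 1 XOR 1 = 0
net9 = net7 XOR net8 = 0 XOR 0 = 0
net12 = net4 NOR net5 = 1 NOR 1 = 0

net7 = 0; net9 = 0; net12 = 0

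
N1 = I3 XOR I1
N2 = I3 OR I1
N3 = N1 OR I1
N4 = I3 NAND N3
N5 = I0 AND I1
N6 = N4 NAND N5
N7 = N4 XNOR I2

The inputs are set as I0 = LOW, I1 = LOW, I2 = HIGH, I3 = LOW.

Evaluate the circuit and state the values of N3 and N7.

N1 = I3 XOR I1 = LOW XOR LOW = LOW
N3 = N1 OR I1 = LOW OR LOW = LOW
N4 = I3 NAND N3 = LOW NAND LOW = HIGH
N7 = N4 XNOR I2 = HIGH XNOR HIGH = HIGH

N3 = LOW  N7 = HIGH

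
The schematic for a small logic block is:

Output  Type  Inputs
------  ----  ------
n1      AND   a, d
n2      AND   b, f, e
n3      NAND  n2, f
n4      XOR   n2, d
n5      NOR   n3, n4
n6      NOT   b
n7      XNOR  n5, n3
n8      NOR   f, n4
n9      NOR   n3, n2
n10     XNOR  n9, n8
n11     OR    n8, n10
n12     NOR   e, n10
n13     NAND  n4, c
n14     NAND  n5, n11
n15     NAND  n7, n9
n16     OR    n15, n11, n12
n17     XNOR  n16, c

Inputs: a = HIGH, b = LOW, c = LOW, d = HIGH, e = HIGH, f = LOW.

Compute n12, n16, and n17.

n2 = b AND f AND e = LOW AND LOW AND HIGH = LOW
n3 = n2 NAND f = LOW NAND LOW = HIGH
n4 = n2 XOR d = LOW XOR HIGH = HIGH
n5 = n3 NOR n4 = HIGH NOR HIGH = LOW
n7 = n5 XNOR n3 = LOW XNOR HIGH = LOW
n8 = f NOR n4 = LOW NOR HIGH = LOW
n9 = n3 NOR n2 = HIGH NOR LOW = LOW
n10 = n9 XNOR n8 = LOW XNOR LOW = HIGH
n11 = n8 OR n10 = LOW OR HIGH = HIGH
n12 = e NOR n10 = HIGH NOR HIGH = LOW
n15 = n7 NAND n9 = LOW NAND LOW = HIGH
n16 = n15 OR n11 OR n12 = HIGH OR HIGH OR LOW = HIGH
n17 = n16 XNOR c = HIGH XNOR LOW = LOW

n12 = LOW; n16 = HIGH; n17 = LOW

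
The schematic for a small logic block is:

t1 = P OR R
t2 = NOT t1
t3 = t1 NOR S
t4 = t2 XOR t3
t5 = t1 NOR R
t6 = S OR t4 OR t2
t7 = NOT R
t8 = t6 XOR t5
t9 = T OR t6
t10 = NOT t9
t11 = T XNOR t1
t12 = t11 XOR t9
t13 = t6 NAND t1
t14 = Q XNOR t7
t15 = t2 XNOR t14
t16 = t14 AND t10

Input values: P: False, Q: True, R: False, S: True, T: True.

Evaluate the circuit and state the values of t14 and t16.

t1 = P OR R = False OR False = False
t2 = NOT t1 = NOT False = True
t3 = t1 NOR S = False NOR True = False
t4 = t2 XOR t3 = True XOR False = True
t6 = S OR t4 OR t2 = True OR True OR True = True
t7 = NOT R = NOT False = True
t9 = T OR t6 = True OR True = True
t10 = NOT t9 = NOT True = False
t14 = Q XNOR t7 = True XNOR True = True
t16 = t14 AND t10 = True AND False = False

t14 = True  t16 = False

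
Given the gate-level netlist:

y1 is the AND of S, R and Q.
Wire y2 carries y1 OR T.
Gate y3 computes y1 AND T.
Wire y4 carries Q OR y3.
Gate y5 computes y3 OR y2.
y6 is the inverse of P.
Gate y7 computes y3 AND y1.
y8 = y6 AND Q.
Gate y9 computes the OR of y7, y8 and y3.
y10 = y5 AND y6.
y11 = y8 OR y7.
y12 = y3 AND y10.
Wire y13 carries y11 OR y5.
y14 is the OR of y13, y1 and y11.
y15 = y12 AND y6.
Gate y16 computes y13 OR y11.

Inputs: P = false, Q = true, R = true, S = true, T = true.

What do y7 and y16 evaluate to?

y7 = true, y16 = true

y1 = S AND R AND Q = true AND true AND true = true
y2 = y1 OR T = true OR true = true
y3 = y1 AND T = true AND true = true
y5 = y3 OR y2 = true OR true = true
y6 = NOT P = NOT false = true
y7 = y3 AND y1 = true AND true = true
y8 = y6 AND Q = true AND true = true
y11 = y8 OR y7 = true OR true = true
y13 = y11 OR y5 = true OR true = true
y16 = y13 OR y11 = true OR true = true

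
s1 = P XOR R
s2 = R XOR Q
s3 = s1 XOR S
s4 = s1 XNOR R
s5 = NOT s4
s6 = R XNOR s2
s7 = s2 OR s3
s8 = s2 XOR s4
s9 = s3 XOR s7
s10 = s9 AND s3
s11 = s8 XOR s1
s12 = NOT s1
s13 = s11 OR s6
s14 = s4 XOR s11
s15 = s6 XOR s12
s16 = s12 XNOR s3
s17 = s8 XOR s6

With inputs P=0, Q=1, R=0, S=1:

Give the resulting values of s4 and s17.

s1 = P XOR R = 0 XOR 0 = 0
s2 = R XOR Q = 0 XOR 1 = 1
s4 = s1 XNOR R = 0 XNOR 0 = 1
s6 = R XNOR s2 = 0 XNOR 1 = 0
s8 = s2 XOR s4 = 1 XOR 1 = 0
s17 = s8 XOR s6 = 0 XOR 0 = 0

s4 = 1  s17 = 0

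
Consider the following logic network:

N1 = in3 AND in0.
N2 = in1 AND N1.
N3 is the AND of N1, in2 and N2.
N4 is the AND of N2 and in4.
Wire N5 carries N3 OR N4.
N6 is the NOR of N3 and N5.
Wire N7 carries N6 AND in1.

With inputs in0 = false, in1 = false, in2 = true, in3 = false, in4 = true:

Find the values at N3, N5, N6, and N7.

N1 = in3 AND in0 = false AND false = false
N2 = in1 AND N1 = false AND false = false
N3 = N1 AND in2 AND N2 = false AND true AND false = false
N4 = N2 AND in4 = false AND true = false
N5 = N3 OR N4 = false OR false = false
N6 = N3 NOR N5 = false NOR false = true
N7 = N6 AND in1 = true AND false = false

N3 = false; N5 = false; N6 = true; N7 = false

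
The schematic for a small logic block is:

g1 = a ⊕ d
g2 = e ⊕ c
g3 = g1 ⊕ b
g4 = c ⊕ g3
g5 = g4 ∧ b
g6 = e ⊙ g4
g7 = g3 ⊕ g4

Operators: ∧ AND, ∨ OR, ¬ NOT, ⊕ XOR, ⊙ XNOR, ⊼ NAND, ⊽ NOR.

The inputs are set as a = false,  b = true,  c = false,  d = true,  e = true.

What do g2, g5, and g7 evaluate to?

g2 = true, g5 = false, g7 = false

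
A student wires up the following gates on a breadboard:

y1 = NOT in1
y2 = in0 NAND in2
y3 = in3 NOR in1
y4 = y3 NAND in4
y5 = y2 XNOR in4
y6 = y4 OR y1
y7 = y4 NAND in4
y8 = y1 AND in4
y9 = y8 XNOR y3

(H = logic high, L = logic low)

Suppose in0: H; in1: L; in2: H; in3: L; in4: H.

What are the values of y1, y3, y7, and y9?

y1 = H, y3 = H, y7 = H, y9 = H

y1 = NOT in1 = NOT L = H
y3 = in3 NOR in1 = L NOR L = H
y4 = y3 NAND in4 = H NAND H = L
y7 = y4 NAND in4 = L NAND H = H
y8 = y1 AND in4 = H AND H = H
y9 = y8 XNOR y3 = H XNOR H = H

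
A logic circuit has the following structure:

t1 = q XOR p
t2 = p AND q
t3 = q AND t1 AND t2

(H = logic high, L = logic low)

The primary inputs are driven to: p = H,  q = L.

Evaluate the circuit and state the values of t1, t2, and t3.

t1 = H  t2 = L  t3 = L

t1 = q XOR p = L XOR H = H
t2 = p AND q = H AND L = L
t3 = q AND t1 AND t2 = L AND H AND L = L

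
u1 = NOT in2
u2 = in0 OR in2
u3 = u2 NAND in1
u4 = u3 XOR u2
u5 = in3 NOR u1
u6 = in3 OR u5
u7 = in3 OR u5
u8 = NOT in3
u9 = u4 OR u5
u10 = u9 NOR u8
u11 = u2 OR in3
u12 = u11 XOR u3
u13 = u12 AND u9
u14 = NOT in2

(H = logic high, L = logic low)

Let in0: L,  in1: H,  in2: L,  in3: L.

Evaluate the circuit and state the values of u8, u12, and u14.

u8 = H  u12 = H  u14 = H

u2 = in0 OR in2 = L OR L = L
u3 = u2 NAND in1 = L NAND H = H
u8 = NOT in3 = NOT L = H
u11 = u2 OR in3 = L OR L = L
u12 = u11 XOR u3 = L XOR H = H
u14 = NOT in2 = NOT L = H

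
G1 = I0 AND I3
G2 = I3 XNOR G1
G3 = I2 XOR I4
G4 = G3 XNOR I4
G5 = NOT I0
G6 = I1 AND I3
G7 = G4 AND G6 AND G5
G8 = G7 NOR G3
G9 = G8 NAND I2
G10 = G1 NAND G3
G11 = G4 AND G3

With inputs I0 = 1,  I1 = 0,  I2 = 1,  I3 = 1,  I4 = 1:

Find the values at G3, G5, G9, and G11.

G3 = 0, G5 = 0, G9 = 0, G11 = 0

G3 = I2 XOR I4 = 1 XOR 1 = 0
G4 = G3 XNOR I4 = 0 XNOR 1 = 0
G5 = NOT I0 = NOT 1 = 0
G6 = I1 AND I3 = 0 AND 1 = 0
G7 = G4 AND G6 AND G5 = 0 AND 0 AND 0 = 0
G8 = G7 NOR G3 = 0 NOR 0 = 1
G9 = G8 NAND I2 = 1 NAND 1 = 0
G11 = G4 AND G3 = 0 AND 0 = 0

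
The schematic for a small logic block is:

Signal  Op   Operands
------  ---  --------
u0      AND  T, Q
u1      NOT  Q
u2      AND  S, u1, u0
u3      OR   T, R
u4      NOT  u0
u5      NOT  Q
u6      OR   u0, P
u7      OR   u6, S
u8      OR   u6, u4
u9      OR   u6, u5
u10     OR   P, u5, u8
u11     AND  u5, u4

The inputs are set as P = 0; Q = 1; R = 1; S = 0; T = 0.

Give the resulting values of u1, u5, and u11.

u0 = T AND Q = 0 AND 1 = 0
u1 = NOT Q = NOT 1 = 0
u4 = NOT u0 = NOT 0 = 1
u5 = NOT Q = NOT 1 = 0
u11 = u5 AND u4 = 0 AND 1 = 0

u1 = 0, u5 = 0, u11 = 0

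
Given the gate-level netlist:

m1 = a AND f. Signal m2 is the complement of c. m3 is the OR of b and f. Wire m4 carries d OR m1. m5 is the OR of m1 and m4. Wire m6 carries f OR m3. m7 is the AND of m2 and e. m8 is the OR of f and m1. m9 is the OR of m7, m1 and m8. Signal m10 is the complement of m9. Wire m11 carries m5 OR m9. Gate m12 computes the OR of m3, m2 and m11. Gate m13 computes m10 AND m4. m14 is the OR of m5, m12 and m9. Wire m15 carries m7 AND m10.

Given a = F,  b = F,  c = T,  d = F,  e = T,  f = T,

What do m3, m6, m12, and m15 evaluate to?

m1 = a AND f = F AND T = F
m2 = NOT c = NOT T = F
m3 = b OR f = F OR T = T
m4 = d OR m1 = F OR F = F
m5 = m1 OR m4 = F OR F = F
m6 = f OR m3 = T OR T = T
m7 = m2 AND e = F AND T = F
m8 = f OR m1 = T OR F = T
m9 = m7 OR m1 OR m8 = F OR F OR T = T
m10 = NOT m9 = NOT T = F
m11 = m5 OR m9 = F OR T = T
m12 = m3 OR m2 OR m11 = T OR F OR T = T
m15 = m7 AND m10 = F AND F = F

m3 = T, m6 = T, m12 = T, m15 = F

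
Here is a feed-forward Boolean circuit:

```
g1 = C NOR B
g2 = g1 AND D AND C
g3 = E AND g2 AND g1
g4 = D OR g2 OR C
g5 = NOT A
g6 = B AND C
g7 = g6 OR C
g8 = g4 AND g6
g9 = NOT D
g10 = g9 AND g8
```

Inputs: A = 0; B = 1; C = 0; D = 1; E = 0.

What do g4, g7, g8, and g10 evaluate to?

g4 = 1, g7 = 0, g8 = 0, g10 = 0

g1 = C NOR B = 0 NOR 1 = 0
g2 = g1 AND D AND C = 0 AND 1 AND 0 = 0
g4 = D OR g2 OR C = 1 OR 0 OR 0 = 1
g6 = B AND C = 1 AND 0 = 0
g7 = g6 OR C = 0 OR 0 = 0
g8 = g4 AND g6 = 1 AND 0 = 0
g9 = NOT D = NOT 1 = 0
g10 = g9 AND g8 = 0 AND 0 = 0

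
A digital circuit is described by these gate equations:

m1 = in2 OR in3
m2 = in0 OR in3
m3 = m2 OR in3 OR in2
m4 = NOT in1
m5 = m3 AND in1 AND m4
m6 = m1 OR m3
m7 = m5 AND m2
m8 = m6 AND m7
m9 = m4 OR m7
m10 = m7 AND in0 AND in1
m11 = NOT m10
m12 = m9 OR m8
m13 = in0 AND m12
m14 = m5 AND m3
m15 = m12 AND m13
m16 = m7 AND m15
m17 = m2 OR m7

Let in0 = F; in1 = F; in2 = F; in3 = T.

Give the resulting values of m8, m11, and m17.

m1 = in2 OR in3 = F OR T = T
m2 = in0 OR in3 = F OR T = T
m3 = m2 OR in3 OR in2 = T OR T OR F = T
m4 = NOT in1 = NOT F = T
m5 = m3 AND in1 AND m4 = T AND F AND T = F
m6 = m1 OR m3 = T OR T = T
m7 = m5 AND m2 = F AND T = F
m8 = m6 AND m7 = T AND F = F
m10 = m7 AND in0 AND in1 = F AND F AND F = F
m11 = NOT m10 = NOT F = T
m17 = m2 OR m7 = T OR F = T

m8 = F  m11 = T  m17 = T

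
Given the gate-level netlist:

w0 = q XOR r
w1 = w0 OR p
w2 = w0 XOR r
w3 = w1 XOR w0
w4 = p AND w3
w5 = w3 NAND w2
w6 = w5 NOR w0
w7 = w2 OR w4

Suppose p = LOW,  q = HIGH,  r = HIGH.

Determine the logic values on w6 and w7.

w6 = LOW  w7 = HIGH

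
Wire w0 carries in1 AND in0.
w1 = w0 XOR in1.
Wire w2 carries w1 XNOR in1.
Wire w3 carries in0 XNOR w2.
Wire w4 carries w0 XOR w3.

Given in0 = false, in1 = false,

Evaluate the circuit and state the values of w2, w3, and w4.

w2 = true, w3 = false, w4 = false

w0 = in1 AND in0 = false AND false = false
w1 = w0 XOR in1 = false XOR false = false
w2 = w1 XNOR in1 = false XNOR false = true
w3 = in0 XNOR w2 = false XNOR true = false
w4 = w0 XOR w3 = false XOR false = false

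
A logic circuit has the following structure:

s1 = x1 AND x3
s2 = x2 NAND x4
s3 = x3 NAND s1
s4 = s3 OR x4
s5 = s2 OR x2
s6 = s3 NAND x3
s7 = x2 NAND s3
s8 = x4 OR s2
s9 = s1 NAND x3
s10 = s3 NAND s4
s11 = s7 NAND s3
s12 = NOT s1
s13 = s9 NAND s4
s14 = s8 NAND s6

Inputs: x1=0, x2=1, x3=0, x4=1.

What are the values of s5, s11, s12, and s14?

s5 = 1; s11 = 1; s12 = 1; s14 = 0

s1 = x1 AND x3 = 0 AND 0 = 0
s2 = x2 NAND x4 = 1 NAND 1 = 0
s3 = x3 NAND s1 = 0 NAND 0 = 1
s5 = s2 OR x2 = 0 OR 1 = 1
s6 = s3 NAND x3 = 1 NAND 0 = 1
s7 = x2 NAND s3 = 1 NAND 1 = 0
s8 = x4 OR s2 = 1 OR 0 = 1
s11 = s7 NAND s3 = 0 NAND 1 = 1
s12 = NOT s1 = NOT 0 = 1
s14 = s8 NAND s6 = 1 NAND 1 = 0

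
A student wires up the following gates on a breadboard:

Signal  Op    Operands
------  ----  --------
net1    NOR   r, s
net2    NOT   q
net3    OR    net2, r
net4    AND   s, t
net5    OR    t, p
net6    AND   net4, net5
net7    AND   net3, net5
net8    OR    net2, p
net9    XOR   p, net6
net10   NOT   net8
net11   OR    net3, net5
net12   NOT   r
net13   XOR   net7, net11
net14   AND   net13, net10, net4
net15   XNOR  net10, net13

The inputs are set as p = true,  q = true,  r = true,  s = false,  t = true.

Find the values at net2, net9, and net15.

net2 = false, net9 = true, net15 = true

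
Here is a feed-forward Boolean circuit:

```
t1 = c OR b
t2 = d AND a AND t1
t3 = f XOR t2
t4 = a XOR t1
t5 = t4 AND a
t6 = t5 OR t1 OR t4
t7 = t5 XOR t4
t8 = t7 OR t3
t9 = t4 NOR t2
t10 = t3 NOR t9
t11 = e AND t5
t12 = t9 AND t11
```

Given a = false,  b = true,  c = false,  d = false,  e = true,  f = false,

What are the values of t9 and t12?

t9 = false; t12 = false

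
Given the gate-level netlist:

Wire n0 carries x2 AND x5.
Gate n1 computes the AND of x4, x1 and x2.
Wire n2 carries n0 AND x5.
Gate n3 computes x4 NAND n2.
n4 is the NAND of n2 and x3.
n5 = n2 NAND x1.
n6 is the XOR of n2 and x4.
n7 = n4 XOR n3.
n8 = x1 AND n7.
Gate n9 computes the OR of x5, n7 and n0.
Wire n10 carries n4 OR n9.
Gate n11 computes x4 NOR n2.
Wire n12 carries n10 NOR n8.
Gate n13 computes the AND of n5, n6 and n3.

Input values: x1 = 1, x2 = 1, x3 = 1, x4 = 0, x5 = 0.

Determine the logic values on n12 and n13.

n0 = x2 AND x5 = 1 AND 0 = 0
n2 = n0 AND x5 = 0 AND 0 = 0
n3 = x4 NAND n2 = 0 NAND 0 = 1
n4 = n2 NAND x3 = 0 NAND 1 = 1
n5 = n2 NAND x1 = 0 NAND 1 = 1
n6 = n2 XOR x4 = 0 XOR 0 = 0
n7 = n4 XOR n3 = 1 XOR 1 = 0
n8 = x1 AND n7 = 1 AND 0 = 0
n9 = x5 OR n7 OR n0 = 0 OR 0 OR 0 = 0
n10 = n4 OR n9 = 1 OR 0 = 1
n12 = n10 NOR n8 = 1 NOR 0 = 0
n13 = n5 AND n6 AND n3 = 1 AND 0 AND 1 = 0

n12 = 0  n13 = 0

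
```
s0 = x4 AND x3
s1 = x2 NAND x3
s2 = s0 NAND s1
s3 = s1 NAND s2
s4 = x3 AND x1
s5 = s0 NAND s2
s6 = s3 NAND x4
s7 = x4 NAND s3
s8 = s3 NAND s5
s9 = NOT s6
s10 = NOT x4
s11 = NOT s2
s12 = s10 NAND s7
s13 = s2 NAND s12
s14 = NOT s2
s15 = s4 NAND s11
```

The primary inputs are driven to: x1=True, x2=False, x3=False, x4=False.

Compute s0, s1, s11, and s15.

s0 = x4 AND x3 = False AND False = False
s1 = x2 NAND x3 = False NAND False = True
s2 = s0 NAND s1 = False NAND True = True
s4 = x3 AND x1 = False AND True = False
s11 = NOT s2 = NOT True = False
s15 = s4 NAND s11 = False NAND False = True

s0 = False, s1 = True, s11 = False, s15 = True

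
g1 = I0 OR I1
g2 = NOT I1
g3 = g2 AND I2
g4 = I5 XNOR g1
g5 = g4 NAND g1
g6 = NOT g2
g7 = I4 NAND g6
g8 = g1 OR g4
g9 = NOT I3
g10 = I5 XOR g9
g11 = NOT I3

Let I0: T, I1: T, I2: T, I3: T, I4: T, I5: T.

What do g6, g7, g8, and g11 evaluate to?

g6 = T, g7 = F, g8 = T, g11 = F

g1 = I0 OR I1 = T OR T = T
g2 = NOT I1 = NOT T = F
g4 = I5 XNOR g1 = T XNOR T = T
g6 = NOT g2 = NOT F = T
g7 = I4 NAND g6 = T NAND T = F
g8 = g1 OR g4 = T OR T = T
g11 = NOT I3 = NOT T = F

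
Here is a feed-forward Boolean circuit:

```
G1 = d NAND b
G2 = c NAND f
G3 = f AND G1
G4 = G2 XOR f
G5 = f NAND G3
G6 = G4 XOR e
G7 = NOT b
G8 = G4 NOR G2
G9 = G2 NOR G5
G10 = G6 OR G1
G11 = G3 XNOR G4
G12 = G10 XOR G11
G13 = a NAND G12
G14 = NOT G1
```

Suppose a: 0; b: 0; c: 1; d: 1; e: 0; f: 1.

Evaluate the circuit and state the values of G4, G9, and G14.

G4 = 1  G9 = 1  G14 = 0

G1 = d NAND b = 1 NAND 0 = 1
G2 = c NAND f = 1 NAND 1 = 0
G3 = f AND G1 = 1 AND 1 = 1
G4 = G2 XOR f = 0 XOR 1 = 1
G5 = f NAND G3 = 1 NAND 1 = 0
G9 = G2 NOR G5 = 0 NOR 0 = 1
G14 = NOT G1 = NOT 1 = 0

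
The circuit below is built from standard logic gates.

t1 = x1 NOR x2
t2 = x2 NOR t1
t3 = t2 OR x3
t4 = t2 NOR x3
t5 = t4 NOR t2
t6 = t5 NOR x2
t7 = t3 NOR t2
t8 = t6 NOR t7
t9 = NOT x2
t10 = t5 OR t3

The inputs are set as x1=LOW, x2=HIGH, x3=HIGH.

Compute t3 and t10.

t3 = HIGH  t10 = HIGH

t1 = x1 NOR x2 = LOW NOR HIGH = LOW
t2 = x2 NOR t1 = HIGH NOR LOW = LOW
t3 = t2 OR x3 = LOW OR HIGH = HIGH
t4 = t2 NOR x3 = LOW NOR HIGH = LOW
t5 = t4 NOR t2 = LOW NOR LOW = HIGH
t10 = t5 OR t3 = HIGH OR HIGH = HIGH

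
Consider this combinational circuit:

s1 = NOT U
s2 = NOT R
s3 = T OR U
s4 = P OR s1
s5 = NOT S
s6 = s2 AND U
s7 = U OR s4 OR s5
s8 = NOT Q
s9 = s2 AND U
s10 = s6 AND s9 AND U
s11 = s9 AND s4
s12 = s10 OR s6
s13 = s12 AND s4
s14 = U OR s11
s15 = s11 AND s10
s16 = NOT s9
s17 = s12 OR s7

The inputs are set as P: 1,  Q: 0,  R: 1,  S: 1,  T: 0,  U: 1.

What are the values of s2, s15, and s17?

s2 = 0, s15 = 0, s17 = 1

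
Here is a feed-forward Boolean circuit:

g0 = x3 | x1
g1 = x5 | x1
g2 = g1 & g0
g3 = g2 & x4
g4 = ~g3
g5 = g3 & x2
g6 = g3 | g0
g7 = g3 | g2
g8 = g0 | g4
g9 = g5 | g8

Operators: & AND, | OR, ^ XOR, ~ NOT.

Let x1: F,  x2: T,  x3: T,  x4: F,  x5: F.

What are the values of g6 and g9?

g6 = T; g9 = T

g0 = x3 OR x1 = T OR F = T
g1 = x5 OR x1 = F OR F = F
g2 = g1 AND g0 = F AND T = F
g3 = g2 AND x4 = F AND F = F
g4 = NOT g3 = NOT F = T
g5 = g3 AND x2 = F AND T = F
g6 = g3 OR g0 = F OR T = T
g8 = g0 OR g4 = T OR T = T
g9 = g5 OR g8 = F OR T = T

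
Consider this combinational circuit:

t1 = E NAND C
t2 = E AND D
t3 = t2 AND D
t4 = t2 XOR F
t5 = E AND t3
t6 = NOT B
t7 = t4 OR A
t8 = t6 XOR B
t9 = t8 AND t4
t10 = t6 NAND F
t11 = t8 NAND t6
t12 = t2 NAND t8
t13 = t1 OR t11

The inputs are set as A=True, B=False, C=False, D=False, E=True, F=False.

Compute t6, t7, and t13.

t6 = True, t7 = True, t13 = True

t1 = E NAND C = True NAND False = True
t2 = E AND D = True AND False = False
t4 = t2 XOR F = False XOR False = False
t6 = NOT B = NOT False = True
t7 = t4 OR A = False OR True = True
t8 = t6 XOR B = True XOR False = True
t11 = t8 NAND t6 = True NAND True = False
t13 = t1 OR t11 = True OR False = True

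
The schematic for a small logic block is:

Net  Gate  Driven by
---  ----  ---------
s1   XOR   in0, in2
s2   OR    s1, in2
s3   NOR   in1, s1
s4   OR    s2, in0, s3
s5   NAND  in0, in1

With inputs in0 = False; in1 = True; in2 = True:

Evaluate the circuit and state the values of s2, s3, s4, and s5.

s1 = in0 XOR in2 = False XOR True = True
s2 = s1 OR in2 = True OR True = True
s3 = in1 NOR s1 = True NOR True = False
s4 = s2 OR in0 OR s3 = True OR False OR False = True
s5 = in0 NAND in1 = False NAND True = True

s2 = True, s3 = False, s4 = True, s5 = True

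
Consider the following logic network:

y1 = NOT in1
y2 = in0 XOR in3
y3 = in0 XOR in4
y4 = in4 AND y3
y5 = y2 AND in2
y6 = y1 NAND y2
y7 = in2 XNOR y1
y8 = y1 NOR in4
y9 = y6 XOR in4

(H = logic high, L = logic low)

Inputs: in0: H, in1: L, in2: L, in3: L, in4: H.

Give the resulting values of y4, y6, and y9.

y1 = NOT in1 = NOT L = H
y2 = in0 XOR in3 = H XOR L = H
y3 = in0 XOR in4 = H XOR H = L
y4 = in4 AND y3 = H AND L = L
y6 = y1 NAND y2 = H NAND H = L
y9 = y6 XOR in4 = L XOR H = H

y4 = L, y6 = L, y9 = H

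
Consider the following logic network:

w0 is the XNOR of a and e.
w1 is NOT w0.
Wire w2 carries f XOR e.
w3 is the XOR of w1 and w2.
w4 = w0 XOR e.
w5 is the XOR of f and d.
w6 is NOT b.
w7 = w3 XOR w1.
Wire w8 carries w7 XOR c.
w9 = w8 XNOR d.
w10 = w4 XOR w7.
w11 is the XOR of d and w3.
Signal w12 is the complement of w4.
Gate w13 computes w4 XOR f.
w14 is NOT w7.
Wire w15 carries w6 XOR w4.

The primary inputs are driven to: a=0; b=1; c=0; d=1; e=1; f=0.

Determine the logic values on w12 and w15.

w0 = a XNOR e = 0 XNOR 1 = 0
w4 = w0 XOR e = 0 XOR 1 = 1
w6 = NOT b = NOT 1 = 0
w12 = NOT w4 = NOT 1 = 0
w15 = w6 XOR w4 = 0 XOR 1 = 1

w12 = 0, w15 = 1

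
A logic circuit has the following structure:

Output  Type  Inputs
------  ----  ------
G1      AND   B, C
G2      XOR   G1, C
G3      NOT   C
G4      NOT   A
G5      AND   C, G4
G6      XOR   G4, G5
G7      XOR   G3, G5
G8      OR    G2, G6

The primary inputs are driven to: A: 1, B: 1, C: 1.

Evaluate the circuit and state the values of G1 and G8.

G1 = B AND C = 1 AND 1 = 1
G2 = G1 XOR C = 1 XOR 1 = 0
G4 = NOT A = NOT 1 = 0
G5 = C AND G4 = 1 AND 0 = 0
G6 = G4 XOR G5 = 0 XOR 0 = 0
G8 = G2 OR G6 = 0 OR 0 = 0

G1 = 1, G8 = 0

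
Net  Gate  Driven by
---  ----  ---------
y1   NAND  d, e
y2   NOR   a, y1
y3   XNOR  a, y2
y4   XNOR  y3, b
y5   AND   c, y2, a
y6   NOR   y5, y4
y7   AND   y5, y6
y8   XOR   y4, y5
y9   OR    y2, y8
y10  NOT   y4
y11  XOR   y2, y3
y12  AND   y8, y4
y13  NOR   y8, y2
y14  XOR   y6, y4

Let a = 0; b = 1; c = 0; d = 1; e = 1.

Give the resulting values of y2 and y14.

y1 = d NAND e = 1 NAND 1 = 0
y2 = a NOR y1 = 0 NOR 0 = 1
y3 = a XNOR y2 = 0 XNOR 1 = 0
y4 = y3 XNOR b = 0 XNOR 1 = 0
y5 = c AND y2 AND a = 0 AND 1 AND 0 = 0
y6 = y5 NOR y4 = 0 NOR 0 = 1
y14 = y6 XOR y4 = 1 XOR 0 = 1

y2 = 1, y14 = 1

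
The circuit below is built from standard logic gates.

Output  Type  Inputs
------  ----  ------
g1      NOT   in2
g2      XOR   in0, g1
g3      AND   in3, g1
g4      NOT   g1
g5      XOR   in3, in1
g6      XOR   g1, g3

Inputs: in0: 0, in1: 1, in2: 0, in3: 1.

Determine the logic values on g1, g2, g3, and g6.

g1 = NOT in2 = NOT 0 = 1
g2 = in0 XOR g1 = 0 XOR 1 = 1
g3 = in3 AND g1 = 1 AND 1 = 1
g6 = g1 XOR g3 = 1 XOR 1 = 0

g1 = 1, g2 = 1, g3 = 1, g6 = 0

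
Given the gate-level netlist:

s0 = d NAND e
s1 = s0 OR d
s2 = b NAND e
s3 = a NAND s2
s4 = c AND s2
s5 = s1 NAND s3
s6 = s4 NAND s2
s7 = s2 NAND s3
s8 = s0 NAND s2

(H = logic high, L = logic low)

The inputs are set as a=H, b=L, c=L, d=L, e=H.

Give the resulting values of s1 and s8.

s1 = H; s8 = L

s0 = d NAND e = L NAND H = H
s1 = s0 OR d = H OR L = H
s2 = b NAND e = L NAND H = H
s8 = s0 NAND s2 = H NAND H = L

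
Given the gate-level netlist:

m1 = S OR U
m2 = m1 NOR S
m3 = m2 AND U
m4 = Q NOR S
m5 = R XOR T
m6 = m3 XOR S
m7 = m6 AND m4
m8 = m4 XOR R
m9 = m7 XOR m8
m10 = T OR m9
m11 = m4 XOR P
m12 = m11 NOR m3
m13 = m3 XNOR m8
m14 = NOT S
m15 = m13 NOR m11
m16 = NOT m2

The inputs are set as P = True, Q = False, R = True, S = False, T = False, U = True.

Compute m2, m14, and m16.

m2 = False; m14 = True; m16 = True

m1 = S OR U = False OR True = True
m2 = m1 NOR S = True NOR False = False
m14 = NOT S = NOT False = True
m16 = NOT m2 = NOT False = True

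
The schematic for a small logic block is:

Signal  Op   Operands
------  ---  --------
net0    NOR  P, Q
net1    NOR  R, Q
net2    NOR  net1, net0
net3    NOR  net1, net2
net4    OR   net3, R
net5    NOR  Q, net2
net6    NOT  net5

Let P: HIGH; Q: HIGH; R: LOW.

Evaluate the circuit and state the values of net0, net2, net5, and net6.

net0 = LOW, net2 = HIGH, net5 = LOW, net6 = HIGH

net0 = P NOR Q = HIGH NOR HIGH = LOW
net1 = R NOR Q = LOW NOR HIGH = LOW
net2 = net1 NOR net0 = LOW NOR LOW = HIGH
net5 = Q NOR net2 = HIGH NOR HIGH = LOW
net6 = NOT net5 = NOT LOW = HIGH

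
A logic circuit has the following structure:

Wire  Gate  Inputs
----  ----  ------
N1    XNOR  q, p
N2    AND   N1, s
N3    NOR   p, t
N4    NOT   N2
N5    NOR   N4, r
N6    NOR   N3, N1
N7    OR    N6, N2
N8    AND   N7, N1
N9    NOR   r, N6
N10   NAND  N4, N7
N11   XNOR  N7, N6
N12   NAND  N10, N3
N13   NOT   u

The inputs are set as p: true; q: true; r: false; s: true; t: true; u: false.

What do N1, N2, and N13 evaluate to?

N1 = q XNOR p = true XNOR true = true
N2 = N1 AND s = true AND true = true
N13 = NOT u = NOT false = true

N1 = true, N2 = true, N13 = true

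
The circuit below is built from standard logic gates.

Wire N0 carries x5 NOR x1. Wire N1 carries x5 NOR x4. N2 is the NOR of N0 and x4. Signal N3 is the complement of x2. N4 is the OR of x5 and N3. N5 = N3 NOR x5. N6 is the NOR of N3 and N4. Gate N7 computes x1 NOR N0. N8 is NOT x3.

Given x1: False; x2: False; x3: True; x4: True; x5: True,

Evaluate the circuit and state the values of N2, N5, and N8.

N2 = False; N5 = False; N8 = False

N0 = x5 NOR x1 = True NOR False = False
N2 = N0 NOR x4 = False NOR True = False
N3 = NOT x2 = NOT False = True
N5 = N3 NOR x5 = True NOR True = False
N8 = NOT x3 = NOT True = False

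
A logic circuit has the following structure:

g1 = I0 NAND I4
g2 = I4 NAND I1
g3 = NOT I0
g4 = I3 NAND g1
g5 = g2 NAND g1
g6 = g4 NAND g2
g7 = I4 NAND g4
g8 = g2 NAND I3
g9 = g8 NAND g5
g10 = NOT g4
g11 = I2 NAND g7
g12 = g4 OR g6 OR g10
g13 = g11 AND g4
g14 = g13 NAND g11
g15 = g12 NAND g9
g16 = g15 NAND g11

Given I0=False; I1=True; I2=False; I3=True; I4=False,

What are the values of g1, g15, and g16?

g1 = I0 NAND I4 = False NAND False = True
g2 = I4 NAND I1 = False NAND True = True
g4 = I3 NAND g1 = True NAND True = False
g5 = g2 NAND g1 = True NAND True = False
g6 = g4 NAND g2 = False NAND True = True
g7 = I4 NAND g4 = False NAND False = True
g8 = g2 NAND I3 = True NAND True = False
g9 = g8 NAND g5 = False NAND False = True
g10 = NOT g4 = NOT False = True
g11 = I2 NAND g7 = False NAND True = True
g12 = g4 OR g6 OR g10 = False OR True OR True = True
g15 = g12 NAND g9 = True NAND True = False
g16 = g15 NAND g11 = False NAND True = True

g1 = True; g15 = False; g16 = True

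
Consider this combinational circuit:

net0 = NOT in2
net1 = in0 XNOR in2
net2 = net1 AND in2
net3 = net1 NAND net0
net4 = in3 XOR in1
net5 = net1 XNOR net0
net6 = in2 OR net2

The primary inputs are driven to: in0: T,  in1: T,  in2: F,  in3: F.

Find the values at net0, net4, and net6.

net0 = T  net4 = T  net6 = F

net0 = NOT in2 = NOT F = T
net1 = in0 XNOR in2 = T XNOR F = F
net2 = net1 AND in2 = F AND F = F
net4 = in3 XOR in1 = F XOR T = T
net6 = in2 OR net2 = F OR F = F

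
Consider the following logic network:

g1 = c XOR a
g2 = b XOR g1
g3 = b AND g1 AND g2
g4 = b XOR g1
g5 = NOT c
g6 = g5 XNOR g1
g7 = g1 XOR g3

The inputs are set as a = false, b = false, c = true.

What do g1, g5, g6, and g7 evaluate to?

g1 = true  g5 = false  g6 = false  g7 = true

g1 = c XOR a = true XOR false = true
g2 = b XOR g1 = false XOR true = true
g3 = b AND g1 AND g2 = false AND true AND true = false
g5 = NOT c = NOT true = false
g6 = g5 XNOR g1 = false XNOR true = false
g7 = g1 XOR g3 = true XOR false = true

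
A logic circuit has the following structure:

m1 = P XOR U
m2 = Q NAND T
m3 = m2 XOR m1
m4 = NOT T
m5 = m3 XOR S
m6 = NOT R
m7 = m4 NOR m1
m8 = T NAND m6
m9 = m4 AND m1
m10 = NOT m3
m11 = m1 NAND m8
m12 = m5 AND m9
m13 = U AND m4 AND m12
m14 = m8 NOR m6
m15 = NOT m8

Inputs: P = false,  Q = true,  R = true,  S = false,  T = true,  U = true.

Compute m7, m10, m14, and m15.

m7 = false  m10 = false  m14 = false  m15 = false

m1 = P XOR U = false XOR true = true
m2 = Q NAND T = true NAND true = false
m3 = m2 XOR m1 = false XOR true = true
m4 = NOT T = NOT true = false
m6 = NOT R = NOT true = false
m7 = m4 NOR m1 = false NOR true = false
m8 = T NAND m6 = true NAND false = true
m10 = NOT m3 = NOT true = false
m14 = m8 NOR m6 = true NOR false = false
m15 = NOT m8 = NOT true = false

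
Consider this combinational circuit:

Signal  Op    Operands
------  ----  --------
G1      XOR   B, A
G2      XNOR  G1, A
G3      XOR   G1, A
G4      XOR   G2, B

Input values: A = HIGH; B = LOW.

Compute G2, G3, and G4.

G2 = HIGH  G3 = LOW  G4 = HIGH

G1 = B XOR A = LOW XOR HIGH = HIGH
G2 = G1 XNOR A = HIGH XNOR HIGH = HIGH
G3 = G1 XOR A = HIGH XOR HIGH = LOW
G4 = G2 XOR B = HIGH XOR LOW = HIGH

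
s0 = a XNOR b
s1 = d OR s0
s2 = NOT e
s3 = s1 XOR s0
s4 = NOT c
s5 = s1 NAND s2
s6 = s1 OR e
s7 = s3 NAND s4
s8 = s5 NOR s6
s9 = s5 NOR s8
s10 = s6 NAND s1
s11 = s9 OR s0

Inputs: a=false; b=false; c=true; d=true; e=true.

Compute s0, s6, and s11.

s0 = true, s6 = true, s11 = true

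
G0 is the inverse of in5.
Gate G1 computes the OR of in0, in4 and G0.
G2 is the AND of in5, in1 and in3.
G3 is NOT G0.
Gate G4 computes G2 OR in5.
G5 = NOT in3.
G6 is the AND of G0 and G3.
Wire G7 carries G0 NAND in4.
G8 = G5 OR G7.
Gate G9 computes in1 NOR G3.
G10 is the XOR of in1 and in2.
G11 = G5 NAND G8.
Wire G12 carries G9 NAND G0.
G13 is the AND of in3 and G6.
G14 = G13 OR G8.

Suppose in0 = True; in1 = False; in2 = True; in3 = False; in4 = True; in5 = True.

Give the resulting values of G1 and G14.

G0 = NOT in5 = NOT True = False
G1 = in0 OR in4 OR G0 = True OR True OR False = True
G3 = NOT G0 = NOT False = True
G5 = NOT in3 = NOT False = True
G6 = G0 AND G3 = False AND True = False
G7 = G0 NAND in4 = False NAND True = True
G8 = G5 OR G7 = True OR True = True
G13 = in3 AND G6 = False AND False = False
G14 = G13 OR G8 = False OR True = True

G1 = True  G14 = True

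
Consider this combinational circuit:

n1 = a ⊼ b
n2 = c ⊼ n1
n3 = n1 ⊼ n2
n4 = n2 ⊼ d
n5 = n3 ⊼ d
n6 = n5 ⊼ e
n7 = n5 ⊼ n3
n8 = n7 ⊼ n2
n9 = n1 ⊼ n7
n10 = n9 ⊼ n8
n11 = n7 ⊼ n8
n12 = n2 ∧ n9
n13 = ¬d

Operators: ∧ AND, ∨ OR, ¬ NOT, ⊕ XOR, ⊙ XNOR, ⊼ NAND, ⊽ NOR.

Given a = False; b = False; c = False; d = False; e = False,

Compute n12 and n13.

n1 = a NAND b = False NAND False = True
n2 = c NAND n1 = False NAND True = True
n3 = n1 NAND n2 = True NAND True = False
n5 = n3 NAND d = False NAND False = True
n7 = n5 NAND n3 = True NAND False = True
n9 = n1 NAND n7 = True NAND True = False
n12 = n2 AND n9 = True AND False = False
n13 = NOT d = NOT False = True

n12 = False; n13 = True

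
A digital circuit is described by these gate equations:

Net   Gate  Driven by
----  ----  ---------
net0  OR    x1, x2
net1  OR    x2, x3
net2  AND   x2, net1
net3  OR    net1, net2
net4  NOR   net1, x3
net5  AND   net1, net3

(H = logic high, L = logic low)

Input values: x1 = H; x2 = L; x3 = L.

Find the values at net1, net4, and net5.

net1 = x2 OR x3 = L OR L = L
net2 = x2 AND net1 = L AND L = L
net3 = net1 OR net2 = L OR L = L
net4 = net1 NOR x3 = L NOR L = H
net5 = net1 AND net3 = L AND L = L

net1 = L, net4 = H, net5 = L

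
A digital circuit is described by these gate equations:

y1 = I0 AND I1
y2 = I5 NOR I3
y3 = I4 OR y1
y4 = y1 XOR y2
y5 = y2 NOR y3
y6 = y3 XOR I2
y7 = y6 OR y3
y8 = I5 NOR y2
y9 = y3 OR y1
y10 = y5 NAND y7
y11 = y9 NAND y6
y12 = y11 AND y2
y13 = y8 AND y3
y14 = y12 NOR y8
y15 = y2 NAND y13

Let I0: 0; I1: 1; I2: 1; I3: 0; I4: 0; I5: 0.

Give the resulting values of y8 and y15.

y8 = 0, y15 = 1

y1 = I0 AND I1 = 0 AND 1 = 0
y2 = I5 NOR I3 = 0 NOR 0 = 1
y3 = I4 OR y1 = 0 OR 0 = 0
y8 = I5 NOR y2 = 0 NOR 1 = 0
y13 = y8 AND y3 = 0 AND 0 = 0
y15 = y2 NAND y13 = 1 NAND 0 = 1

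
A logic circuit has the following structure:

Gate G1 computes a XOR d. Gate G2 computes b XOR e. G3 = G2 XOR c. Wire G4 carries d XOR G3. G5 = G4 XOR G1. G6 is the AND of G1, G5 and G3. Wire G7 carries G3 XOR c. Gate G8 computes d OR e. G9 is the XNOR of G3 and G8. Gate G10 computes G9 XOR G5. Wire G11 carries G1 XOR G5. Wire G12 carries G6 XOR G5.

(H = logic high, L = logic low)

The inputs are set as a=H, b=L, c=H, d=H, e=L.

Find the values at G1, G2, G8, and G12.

G1 = L, G2 = L, G8 = H, G12 = L

G1 = a XOR d = H XOR H = L
G2 = b XOR e = L XOR L = L
G3 = G2 XOR c = L XOR H = H
G4 = d XOR G3 = H XOR H = L
G5 = G4 XOR G1 = L XOR L = L
G6 = G1 AND G5 AND G3 = L AND L AND H = L
G8 = d OR e = H OR L = H
G12 = G6 XOR G5 = L XOR L = L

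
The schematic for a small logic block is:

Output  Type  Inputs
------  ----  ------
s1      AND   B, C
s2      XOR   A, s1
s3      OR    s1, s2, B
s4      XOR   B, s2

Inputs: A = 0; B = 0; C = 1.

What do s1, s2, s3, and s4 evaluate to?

s1 = B AND C = 0 AND 1 = 0
s2 = A XOR s1 = 0 XOR 0 = 0
s3 = s1 OR s2 OR B = 0 OR 0 OR 0 = 0
s4 = B XOR s2 = 0 XOR 0 = 0

s1 = 0; s2 = 0; s3 = 0; s4 = 0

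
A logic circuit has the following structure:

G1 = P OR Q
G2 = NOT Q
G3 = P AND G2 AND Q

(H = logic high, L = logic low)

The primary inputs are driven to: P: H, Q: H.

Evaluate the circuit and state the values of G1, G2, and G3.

G1 = H  G2 = L  G3 = L

G1 = P OR Q = H OR H = H
G2 = NOT Q = NOT H = L
G3 = P AND G2 AND Q = H AND L AND H = L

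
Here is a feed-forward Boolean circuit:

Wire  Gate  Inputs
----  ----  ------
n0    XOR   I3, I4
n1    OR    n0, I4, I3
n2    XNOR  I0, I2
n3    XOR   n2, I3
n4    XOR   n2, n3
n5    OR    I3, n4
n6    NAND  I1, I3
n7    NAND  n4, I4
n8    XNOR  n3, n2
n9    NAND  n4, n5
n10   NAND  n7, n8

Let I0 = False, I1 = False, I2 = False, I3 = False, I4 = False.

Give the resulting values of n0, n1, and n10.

n0 = False, n1 = False, n10 = False

n0 = I3 XOR I4 = False XOR False = False
n1 = n0 OR I4 OR I3 = False OR False OR False = False
n2 = I0 XNOR I2 = False XNOR False = True
n3 = n2 XOR I3 = True XOR False = True
n4 = n2 XOR n3 = True XOR True = False
n7 = n4 NAND I4 = False NAND False = True
n8 = n3 XNOR n2 = True XNOR True = True
n10 = n7 NAND n8 = True NAND True = False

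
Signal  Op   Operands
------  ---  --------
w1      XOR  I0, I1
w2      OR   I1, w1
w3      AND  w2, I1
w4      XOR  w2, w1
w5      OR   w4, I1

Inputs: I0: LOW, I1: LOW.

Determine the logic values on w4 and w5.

w1 = I0 XOR I1 = LOW XOR LOW = LOW
w2 = I1 OR w1 = LOW OR LOW = LOW
w4 = w2 XOR w1 = LOW XOR LOW = LOW
w5 = w4 OR I1 = LOW OR LOW = LOW

w4 = LOW  w5 = LOW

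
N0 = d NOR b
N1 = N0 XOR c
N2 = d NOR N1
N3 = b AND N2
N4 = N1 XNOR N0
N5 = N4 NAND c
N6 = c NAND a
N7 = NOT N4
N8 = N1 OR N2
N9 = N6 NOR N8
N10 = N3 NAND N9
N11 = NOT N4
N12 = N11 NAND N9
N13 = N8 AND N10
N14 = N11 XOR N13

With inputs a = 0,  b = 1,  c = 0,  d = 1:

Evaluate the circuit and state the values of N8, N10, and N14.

N8 = 0, N10 = 1, N14 = 0

N0 = d NOR b = 1 NOR 1 = 0
N1 = N0 XOR c = 0 XOR 0 = 0
N2 = d NOR N1 = 1 NOR 0 = 0
N3 = b AND N2 = 1 AND 0 = 0
N4 = N1 XNOR N0 = 0 XNOR 0 = 1
N6 = c NAND a = 0 NAND 0 = 1
N8 = N1 OR N2 = 0 OR 0 = 0
N9 = N6 NOR N8 = 1 NOR 0 = 0
N10 = N3 NAND N9 = 0 NAND 0 = 1
N11 = NOT N4 = NOT 1 = 0
N13 = N8 AND N10 = 0 AND 1 = 0
N14 = N11 XOR N13 = 0 XOR 0 = 0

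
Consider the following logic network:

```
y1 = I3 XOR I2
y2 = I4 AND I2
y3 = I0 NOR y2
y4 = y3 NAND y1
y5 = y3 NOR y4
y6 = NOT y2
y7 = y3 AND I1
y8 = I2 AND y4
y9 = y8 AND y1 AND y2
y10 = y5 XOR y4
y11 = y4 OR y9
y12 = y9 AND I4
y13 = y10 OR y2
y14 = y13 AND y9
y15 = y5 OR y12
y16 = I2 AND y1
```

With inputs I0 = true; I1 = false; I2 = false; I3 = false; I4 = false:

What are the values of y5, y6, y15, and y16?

y1 = I3 XOR I2 = false XOR false = false
y2 = I4 AND I2 = false AND false = false
y3 = I0 NOR y2 = true NOR false = false
y4 = y3 NAND y1 = false NAND false = true
y5 = y3 NOR y4 = false NOR true = false
y6 = NOT y2 = NOT false = true
y8 = I2 AND y4 = false AND true = false
y9 = y8 AND y1 AND y2 = false AND false AND false = false
y12 = y9 AND I4 = false AND false = false
y15 = y5 OR y12 = false OR false = false
y16 = I2 AND y1 = false AND false = false

y5 = false, y6 = true, y15 = false, y16 = false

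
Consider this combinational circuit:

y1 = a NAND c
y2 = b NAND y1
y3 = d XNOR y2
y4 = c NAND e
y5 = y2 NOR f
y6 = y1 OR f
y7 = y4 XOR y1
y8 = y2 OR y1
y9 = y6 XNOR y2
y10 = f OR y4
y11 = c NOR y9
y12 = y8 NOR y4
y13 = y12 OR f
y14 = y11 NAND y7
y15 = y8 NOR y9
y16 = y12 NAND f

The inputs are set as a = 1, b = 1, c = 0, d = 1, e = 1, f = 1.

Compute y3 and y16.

y1 = a NAND c = 1 NAND 0 = 1
y2 = b NAND y1 = 1 NAND 1 = 0
y3 = d XNOR y2 = 1 XNOR 0 = 0
y4 = c NAND e = 0 NAND 1 = 1
y8 = y2 OR y1 = 0 OR 1 = 1
y12 = y8 NOR y4 = 1 NOR 1 = 0
y16 = y12 NAND f = 0 NAND 1 = 1

y3 = 0; y16 = 1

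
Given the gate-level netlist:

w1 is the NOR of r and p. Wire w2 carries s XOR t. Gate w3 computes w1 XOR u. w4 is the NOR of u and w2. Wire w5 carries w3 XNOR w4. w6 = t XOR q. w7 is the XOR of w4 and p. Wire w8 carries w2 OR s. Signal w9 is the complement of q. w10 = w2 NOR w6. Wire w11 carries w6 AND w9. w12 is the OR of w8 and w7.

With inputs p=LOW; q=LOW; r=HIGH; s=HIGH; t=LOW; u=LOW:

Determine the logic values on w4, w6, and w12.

w2 = s XOR t = HIGH XOR LOW = HIGH
w4 = u NOR w2 = LOW NOR HIGH = LOW
w6 = t XOR q = LOW XOR LOW = LOW
w7 = w4 XOR p = LOW XOR LOW = LOW
w8 = w2 OR s = HIGH OR HIGH = HIGH
w12 = w8 OR w7 = HIGH OR LOW = HIGH

w4 = LOW; w6 = LOW; w12 = HIGH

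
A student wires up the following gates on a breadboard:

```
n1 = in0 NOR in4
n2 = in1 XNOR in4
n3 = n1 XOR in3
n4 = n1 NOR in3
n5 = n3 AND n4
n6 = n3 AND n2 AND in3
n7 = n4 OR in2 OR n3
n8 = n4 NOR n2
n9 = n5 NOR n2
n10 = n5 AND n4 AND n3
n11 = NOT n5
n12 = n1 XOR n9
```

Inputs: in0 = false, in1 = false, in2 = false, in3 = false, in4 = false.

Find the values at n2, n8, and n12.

n2 = true; n8 = false; n12 = true

n1 = in0 NOR in4 = false NOR false = true
n2 = in1 XNOR in4 = false XNOR false = true
n3 = n1 XOR in3 = true XOR false = true
n4 = n1 NOR in3 = true NOR false = false
n5 = n3 AND n4 = true AND false = false
n8 = n4 NOR n2 = false NOR true = false
n9 = n5 NOR n2 = false NOR true = false
n12 = n1 XOR n9 = true XOR false = true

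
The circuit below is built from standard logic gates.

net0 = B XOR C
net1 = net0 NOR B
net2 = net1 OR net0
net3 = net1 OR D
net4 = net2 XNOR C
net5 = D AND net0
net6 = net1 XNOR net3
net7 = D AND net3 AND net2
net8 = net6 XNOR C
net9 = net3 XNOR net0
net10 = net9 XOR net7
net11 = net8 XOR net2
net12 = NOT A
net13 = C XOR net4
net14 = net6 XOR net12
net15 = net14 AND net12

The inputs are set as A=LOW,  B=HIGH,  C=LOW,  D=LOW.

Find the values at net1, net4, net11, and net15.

net1 = LOW, net4 = LOW, net11 = HIGH, net15 = LOW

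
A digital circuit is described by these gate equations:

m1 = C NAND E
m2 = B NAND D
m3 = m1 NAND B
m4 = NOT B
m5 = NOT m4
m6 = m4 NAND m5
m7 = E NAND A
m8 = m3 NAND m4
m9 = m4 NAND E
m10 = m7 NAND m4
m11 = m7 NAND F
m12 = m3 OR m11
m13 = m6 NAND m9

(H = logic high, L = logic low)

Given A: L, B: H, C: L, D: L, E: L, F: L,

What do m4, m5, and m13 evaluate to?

m4 = L  m5 = H  m13 = L

m4 = NOT B = NOT H = L
m5 = NOT m4 = NOT L = H
m6 = m4 NAND m5 = L NAND H = H
m9 = m4 NAND E = L NAND L = H
m13 = m6 NAND m9 = H NAND H = L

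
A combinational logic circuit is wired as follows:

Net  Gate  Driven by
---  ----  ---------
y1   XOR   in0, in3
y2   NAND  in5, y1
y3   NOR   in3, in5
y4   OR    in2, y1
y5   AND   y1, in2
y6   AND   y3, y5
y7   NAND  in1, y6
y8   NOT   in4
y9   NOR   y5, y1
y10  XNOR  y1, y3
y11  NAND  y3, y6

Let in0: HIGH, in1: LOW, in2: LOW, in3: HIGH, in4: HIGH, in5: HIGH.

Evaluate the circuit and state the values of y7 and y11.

y1 = in0 XOR in3 = HIGH XOR HIGH = LOW
y3 = in3 NOR in5 = HIGH NOR HIGH = LOW
y5 = y1 AND in2 = LOW AND LOW = LOW
y6 = y3 AND y5 = LOW AND LOW = LOW
y7 = in1 NAND y6 = LOW NAND LOW = HIGH
y11 = y3 NAND y6 = LOW NAND LOW = HIGH

y7 = HIGH, y11 = HIGH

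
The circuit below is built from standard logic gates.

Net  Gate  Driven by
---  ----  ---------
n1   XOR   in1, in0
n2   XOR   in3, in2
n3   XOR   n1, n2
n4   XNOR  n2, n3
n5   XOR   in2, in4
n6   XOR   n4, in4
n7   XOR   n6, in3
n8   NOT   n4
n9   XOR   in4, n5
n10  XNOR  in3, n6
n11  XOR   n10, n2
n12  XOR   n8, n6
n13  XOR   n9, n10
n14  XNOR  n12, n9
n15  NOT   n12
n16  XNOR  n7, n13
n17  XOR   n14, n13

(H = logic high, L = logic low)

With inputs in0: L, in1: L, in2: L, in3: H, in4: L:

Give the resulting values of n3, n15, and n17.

n1 = in1 XOR in0 = L XOR L = L
n2 = in3 XOR in2 = H XOR L = H
n3 = n1 XOR n2 = L XOR H = H
n4 = n2 XNOR n3 = H XNOR H = H
n5 = in2 XOR in4 = L XOR L = L
n6 = n4 XOR in4 = H XOR L = H
n8 = NOT n4 = NOT H = L
n9 = in4 XOR n5 = L XOR L = L
n10 = in3 XNOR n6 = H XNOR H = H
n12 = n8 XOR n6 = L XOR H = H
n13 = n9 XOR n10 = L XOR H = H
n14 = n12 XNOR n9 = H XNOR L = L
n15 = NOT n12 = NOT H = L
n17 = n14 XOR n13 = L XOR H = H

n3 = H  n15 = L  n17 = H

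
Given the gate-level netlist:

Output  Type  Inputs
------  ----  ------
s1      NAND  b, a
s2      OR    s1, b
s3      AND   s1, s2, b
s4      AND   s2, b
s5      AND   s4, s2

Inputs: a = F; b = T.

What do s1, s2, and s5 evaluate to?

s1 = b NAND a = T NAND F = T
s2 = s1 OR b = T OR T = T
s4 = s2 AND b = T AND T = T
s5 = s4 AND s2 = T AND T = T

s1 = T; s2 = T; s5 = T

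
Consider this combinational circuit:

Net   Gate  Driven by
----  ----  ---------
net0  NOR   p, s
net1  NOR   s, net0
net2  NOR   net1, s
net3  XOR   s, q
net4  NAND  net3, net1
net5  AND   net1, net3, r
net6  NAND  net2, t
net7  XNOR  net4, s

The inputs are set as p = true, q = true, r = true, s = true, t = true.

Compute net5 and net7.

net0 = p NOR s = true NOR true = false
net1 = s NOR net0 = true NOR false = false
net3 = s XOR q = true XOR true = false
net4 = net3 NAND net1 = false NAND false = true
net5 = net1 AND net3 AND r = false AND false AND true = false
net7 = net4 XNOR s = true XNOR true = true

net5 = false, net7 = true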